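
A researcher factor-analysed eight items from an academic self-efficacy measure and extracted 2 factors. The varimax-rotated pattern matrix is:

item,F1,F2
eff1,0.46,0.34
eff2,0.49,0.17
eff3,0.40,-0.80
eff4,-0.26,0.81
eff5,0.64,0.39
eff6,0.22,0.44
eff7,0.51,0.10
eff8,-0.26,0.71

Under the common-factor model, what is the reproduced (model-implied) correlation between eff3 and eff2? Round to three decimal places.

r̂ = Σ λ_i·λ_j across factors = (0.40)(0.49) + (-0.80)(0.17)
  = +0.1960 -0.1360 = 0.0600

0.060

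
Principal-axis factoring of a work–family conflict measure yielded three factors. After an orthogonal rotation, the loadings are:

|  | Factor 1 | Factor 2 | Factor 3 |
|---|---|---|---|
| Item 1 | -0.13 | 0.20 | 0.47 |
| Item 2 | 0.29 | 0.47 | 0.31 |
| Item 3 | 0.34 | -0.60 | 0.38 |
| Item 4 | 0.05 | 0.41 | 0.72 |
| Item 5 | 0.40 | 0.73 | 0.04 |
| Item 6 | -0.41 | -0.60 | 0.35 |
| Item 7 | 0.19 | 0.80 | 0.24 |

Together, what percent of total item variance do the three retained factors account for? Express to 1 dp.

58.1%

SS loadings by factor: 0.5833, 2.3219, 1.1615; total = 4.0667.
Total variance with 7 standardized items is 7, so the solution explains 4.0667/7 = 0.5810 = 58.10%.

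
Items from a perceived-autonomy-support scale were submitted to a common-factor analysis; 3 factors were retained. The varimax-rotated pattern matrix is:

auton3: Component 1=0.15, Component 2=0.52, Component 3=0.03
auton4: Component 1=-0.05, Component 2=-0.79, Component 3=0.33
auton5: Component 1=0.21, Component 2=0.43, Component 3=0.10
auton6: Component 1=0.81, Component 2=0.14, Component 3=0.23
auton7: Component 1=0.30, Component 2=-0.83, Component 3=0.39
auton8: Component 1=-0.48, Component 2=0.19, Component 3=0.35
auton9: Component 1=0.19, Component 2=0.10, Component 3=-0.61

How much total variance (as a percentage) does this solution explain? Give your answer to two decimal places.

53.36%

Communalities: 0.2938, 0.7355, 0.2390, 0.7286, 0.9310, 0.3890, 0.4182; Σh² = 3.7351.
Total variance with 7 standardized items is 7, so the solution explains 3.7351/7 = 0.5336 = 53.36%.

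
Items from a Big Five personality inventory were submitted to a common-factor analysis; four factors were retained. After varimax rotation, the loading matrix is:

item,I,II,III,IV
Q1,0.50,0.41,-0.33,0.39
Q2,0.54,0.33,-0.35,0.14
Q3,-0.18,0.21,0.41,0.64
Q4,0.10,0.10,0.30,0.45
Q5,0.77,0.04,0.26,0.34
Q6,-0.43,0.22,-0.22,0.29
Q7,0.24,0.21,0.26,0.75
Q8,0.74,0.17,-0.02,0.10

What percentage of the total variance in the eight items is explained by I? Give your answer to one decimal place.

24.6%

SS loadings for I = 0.50² + 0.54² + (-0.18)² + 0.10² + 0.77² + (-0.43)² + 0.24² + 0.74² = 1.9670
With 8 standardized items, total variance = 8. Proportion = 1.9670/8 = 0.2459 → 24.59%.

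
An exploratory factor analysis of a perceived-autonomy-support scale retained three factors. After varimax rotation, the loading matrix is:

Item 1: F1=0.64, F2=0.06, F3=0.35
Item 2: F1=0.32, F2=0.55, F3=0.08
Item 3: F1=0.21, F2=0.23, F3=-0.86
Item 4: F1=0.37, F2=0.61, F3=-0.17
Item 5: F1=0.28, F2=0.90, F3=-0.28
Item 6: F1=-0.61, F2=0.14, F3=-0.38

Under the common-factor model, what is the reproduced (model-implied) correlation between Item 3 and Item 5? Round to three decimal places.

0.507

r̂ = Σ λ_i·λ_j across factors = (0.21)(0.28) + (0.23)(0.90) + (-0.86)(-0.28)
  = +0.0588 +0.2070 +0.2408 = 0.5066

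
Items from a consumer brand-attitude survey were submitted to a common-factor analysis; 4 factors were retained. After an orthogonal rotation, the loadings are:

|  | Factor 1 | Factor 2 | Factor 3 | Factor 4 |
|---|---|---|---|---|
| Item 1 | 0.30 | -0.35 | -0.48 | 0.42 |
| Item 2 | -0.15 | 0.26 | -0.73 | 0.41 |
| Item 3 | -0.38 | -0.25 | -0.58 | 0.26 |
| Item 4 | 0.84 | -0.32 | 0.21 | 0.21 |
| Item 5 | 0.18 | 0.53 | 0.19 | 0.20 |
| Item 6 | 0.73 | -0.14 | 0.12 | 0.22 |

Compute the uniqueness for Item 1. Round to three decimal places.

0.381

h² = 0.30² + (-0.35)² + (-0.48)² + 0.42² = 0.0900 + 0.1225 + 0.2304 + 0.1764 = 0.6193
Uniqueness u² = 1 − h² = 1 − 0.6193 = 0.3807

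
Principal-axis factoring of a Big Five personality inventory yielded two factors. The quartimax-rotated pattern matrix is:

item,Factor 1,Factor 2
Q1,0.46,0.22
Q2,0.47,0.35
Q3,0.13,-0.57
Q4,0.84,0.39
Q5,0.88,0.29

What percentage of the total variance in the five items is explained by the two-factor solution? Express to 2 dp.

53.23%

SS loadings by factor: 1.9294, 0.7320; total = 2.6614.
Total variance with 5 standardized items is 5, so the solution explains 2.6614/5 = 0.5323 = 53.23%.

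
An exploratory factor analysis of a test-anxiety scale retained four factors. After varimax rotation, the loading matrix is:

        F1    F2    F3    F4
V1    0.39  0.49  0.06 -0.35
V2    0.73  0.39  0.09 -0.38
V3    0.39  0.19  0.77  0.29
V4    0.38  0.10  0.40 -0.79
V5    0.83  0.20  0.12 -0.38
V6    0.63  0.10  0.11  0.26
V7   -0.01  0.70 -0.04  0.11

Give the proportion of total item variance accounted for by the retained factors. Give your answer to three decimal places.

0.720

Communalities: 0.5183, 0.8375, 0.8652, 0.9385, 0.8877, 0.4866, 0.5038; Σh² = 5.0376.
Total variance with 7 standardized items is 7, so the solution explains 5.0376/7 = 0.7197.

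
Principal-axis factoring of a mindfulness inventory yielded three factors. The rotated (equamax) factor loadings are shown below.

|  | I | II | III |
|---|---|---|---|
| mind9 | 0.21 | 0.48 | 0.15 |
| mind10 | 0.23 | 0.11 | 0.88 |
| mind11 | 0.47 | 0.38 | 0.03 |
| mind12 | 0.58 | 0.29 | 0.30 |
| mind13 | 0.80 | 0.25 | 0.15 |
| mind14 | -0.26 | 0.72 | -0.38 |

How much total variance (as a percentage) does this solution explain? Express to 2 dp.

Communalities: 0.2970, 0.8394, 0.3662, 0.5105, 0.7250, 0.7304; Σh² = 3.4685.
Total variance with 6 standardized items is 6, so the solution explains 3.4685/6 = 0.5781 = 57.81%.

57.81%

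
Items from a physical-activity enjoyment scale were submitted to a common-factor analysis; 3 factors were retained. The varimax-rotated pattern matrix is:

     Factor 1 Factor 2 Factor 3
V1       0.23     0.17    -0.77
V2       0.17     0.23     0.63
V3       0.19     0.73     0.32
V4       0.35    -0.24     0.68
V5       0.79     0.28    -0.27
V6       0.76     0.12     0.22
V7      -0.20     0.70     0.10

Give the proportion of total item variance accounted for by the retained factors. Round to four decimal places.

0.6319

Communalities: 0.6747, 0.4787, 0.6714, 0.6425, 0.7754, 0.6404, 0.5400; Σh² = 4.4231.
Total variance with 7 standardized items is 7, so the solution explains 4.4231/7 = 0.6319.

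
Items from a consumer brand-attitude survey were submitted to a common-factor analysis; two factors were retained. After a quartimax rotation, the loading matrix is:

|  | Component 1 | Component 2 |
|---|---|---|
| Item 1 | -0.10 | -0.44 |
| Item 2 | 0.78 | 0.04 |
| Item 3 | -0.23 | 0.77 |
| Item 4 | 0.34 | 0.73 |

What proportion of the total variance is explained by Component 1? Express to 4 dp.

0.1967

SS loadings for Component 1 = (-0.10)² + 0.78² + (-0.23)² + 0.34² = 0.7869
Proportion of variance = 0.7869 / 4 = 0.1967.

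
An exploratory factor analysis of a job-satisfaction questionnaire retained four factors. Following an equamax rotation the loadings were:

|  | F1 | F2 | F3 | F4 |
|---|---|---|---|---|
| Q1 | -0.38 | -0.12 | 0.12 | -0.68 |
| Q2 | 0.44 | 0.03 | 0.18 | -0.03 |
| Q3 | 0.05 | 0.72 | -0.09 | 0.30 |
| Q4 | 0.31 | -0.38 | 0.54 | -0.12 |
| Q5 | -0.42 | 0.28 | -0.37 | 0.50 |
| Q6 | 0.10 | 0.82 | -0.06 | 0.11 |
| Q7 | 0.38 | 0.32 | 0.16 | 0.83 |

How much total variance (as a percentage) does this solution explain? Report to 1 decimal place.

Communalities: 0.6356, 0.2278, 0.6190, 0.5465, 0.6417, 0.6981, 0.9613; Σh² = 4.3300.
Total variance with 7 standardized items is 7, so the solution explains 4.3300/7 = 0.6186 = 61.86%.

61.9%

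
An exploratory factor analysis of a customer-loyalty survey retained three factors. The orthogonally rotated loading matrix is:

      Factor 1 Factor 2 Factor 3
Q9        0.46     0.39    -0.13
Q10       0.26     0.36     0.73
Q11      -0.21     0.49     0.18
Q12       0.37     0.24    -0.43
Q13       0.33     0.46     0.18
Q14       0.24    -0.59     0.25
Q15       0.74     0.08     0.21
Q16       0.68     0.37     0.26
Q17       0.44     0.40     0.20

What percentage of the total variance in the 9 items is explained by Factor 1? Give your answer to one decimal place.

SS loadings for Factor 1 = 0.46² + 0.26² + (-0.21)² + 0.37² + 0.33² + 0.24² + 0.74² + 0.68² + 0.44² = 1.8303
With 9 standardized items, total variance = 9. Proportion = 1.8303/9 = 0.2034 → 20.34%.

20.3%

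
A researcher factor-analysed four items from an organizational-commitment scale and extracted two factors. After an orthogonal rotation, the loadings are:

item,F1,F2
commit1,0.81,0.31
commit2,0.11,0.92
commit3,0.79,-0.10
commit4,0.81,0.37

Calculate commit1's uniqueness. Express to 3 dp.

0.248

h² = 0.81² + 0.31² = 0.6561 + 0.0961 = 0.7522
Uniqueness u² = 1 − h² = 1 − 0.7522 = 0.2478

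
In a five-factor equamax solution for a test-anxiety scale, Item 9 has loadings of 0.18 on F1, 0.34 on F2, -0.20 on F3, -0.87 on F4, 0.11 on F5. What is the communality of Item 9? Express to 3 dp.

h² = 0.18² + 0.34² + (-0.20)² + (-0.87)² + 0.11² = 0.0324 + 0.1156 + 0.0400 + 0.7569 + 0.0121 = 0.9570

0.957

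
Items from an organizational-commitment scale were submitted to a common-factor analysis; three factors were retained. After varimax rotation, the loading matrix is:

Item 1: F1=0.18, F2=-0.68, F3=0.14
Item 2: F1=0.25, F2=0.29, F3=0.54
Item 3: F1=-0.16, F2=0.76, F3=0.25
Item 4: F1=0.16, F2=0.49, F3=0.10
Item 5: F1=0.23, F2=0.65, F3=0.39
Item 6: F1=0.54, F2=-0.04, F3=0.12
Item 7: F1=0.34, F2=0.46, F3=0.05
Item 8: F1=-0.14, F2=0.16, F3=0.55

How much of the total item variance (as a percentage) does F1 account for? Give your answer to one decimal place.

SS loadings for F1 = 0.18² + 0.25² + (-0.16)² + 0.16² + 0.23² + 0.54² + 0.34² + (-0.14)² = 0.6258
With 8 standardized items, total variance = 8. Proportion = 0.6258/8 = 0.0782 → 7.82%.

7.8%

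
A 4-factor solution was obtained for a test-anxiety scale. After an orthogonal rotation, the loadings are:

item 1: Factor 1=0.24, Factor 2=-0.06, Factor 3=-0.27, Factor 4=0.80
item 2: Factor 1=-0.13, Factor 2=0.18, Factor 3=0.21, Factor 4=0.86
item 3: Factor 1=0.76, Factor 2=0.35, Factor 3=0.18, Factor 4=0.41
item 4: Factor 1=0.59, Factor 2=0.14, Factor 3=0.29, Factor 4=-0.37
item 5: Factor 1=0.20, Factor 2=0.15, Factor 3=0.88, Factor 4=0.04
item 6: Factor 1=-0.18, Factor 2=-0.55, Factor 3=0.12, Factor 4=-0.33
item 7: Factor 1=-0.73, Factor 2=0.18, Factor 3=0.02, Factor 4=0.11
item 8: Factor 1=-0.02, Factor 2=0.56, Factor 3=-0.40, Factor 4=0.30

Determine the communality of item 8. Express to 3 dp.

0.564

h² = (-0.02)² + 0.56² + (-0.40)² + 0.30² = 0.0004 + 0.3136 + 0.1600 + 0.0900 = 0.5640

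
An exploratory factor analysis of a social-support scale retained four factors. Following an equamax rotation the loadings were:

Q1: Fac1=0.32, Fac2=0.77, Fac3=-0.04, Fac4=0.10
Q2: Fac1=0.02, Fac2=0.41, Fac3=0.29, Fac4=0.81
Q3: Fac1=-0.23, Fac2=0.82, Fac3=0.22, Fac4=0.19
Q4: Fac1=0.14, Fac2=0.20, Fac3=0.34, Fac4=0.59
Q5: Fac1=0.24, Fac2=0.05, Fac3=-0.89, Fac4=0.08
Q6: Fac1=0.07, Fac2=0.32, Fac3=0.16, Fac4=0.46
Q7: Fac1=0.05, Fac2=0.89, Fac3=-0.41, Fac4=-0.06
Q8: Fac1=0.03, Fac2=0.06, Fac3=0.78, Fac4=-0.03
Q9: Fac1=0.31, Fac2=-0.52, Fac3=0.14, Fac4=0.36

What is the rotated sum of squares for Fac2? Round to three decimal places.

2.644

SS loadings for Fac2 = 0.77² + 0.41² + 0.82² + 0.20² + 0.05² + 0.32² + 0.89² + 0.06² + (-0.52)² = 0.5929 + 0.1681 + 0.6724 + 0.0400 + 0.0025 + 0.1024 + 0.7921 + 0.0036 + 0.2704 = 2.6444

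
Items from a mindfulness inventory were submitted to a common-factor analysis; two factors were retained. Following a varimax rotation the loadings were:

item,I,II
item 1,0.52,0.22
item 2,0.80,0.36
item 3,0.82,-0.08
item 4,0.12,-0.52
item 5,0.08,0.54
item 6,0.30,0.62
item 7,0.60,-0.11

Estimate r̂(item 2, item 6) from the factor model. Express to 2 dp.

0.46

r̂ = Σ λ_i·λ_j across factors = (0.80)(0.30) + (0.36)(0.62)
  = +0.2400 +0.2232 = 0.4632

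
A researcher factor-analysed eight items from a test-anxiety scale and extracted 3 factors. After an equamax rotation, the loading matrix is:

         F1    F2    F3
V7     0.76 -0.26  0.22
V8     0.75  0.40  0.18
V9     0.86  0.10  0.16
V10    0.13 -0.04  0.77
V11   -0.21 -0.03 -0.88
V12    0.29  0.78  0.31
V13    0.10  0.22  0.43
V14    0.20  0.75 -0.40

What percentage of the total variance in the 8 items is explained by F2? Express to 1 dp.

18.2%

SS loadings for F2 = (-0.26)² + 0.40² + 0.10² + (-0.04)² + (-0.03)² + 0.78² + 0.22² + 0.75² = 1.4594
With 8 standardized items, total variance = 8. Proportion = 1.4594/8 = 0.1824 → 18.24%.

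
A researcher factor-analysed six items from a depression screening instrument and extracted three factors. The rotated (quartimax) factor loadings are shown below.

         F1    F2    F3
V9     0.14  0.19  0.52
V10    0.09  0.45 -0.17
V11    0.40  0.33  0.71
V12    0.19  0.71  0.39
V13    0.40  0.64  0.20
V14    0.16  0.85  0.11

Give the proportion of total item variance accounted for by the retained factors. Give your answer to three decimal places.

Communalities: 0.3261, 0.2395, 0.7730, 0.6923, 0.6096, 0.7602; Σh² = 3.4007.
Total variance with 6 standardized items is 6, so the solution explains 3.4007/6 = 0.5668.

0.567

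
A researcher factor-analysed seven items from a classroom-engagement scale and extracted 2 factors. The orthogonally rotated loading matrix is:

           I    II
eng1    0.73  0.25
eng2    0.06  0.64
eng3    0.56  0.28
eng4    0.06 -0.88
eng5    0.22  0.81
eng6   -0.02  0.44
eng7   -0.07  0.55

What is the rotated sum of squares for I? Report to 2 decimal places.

0.91

SS loadings for I = 0.73² + 0.06² + 0.56² + 0.06² + 0.22² + (-0.02)² + (-0.07)² = 0.5329 + 0.0036 + 0.3136 + 0.0036 + 0.0484 + 0.0004 + 0.0049 = 0.9074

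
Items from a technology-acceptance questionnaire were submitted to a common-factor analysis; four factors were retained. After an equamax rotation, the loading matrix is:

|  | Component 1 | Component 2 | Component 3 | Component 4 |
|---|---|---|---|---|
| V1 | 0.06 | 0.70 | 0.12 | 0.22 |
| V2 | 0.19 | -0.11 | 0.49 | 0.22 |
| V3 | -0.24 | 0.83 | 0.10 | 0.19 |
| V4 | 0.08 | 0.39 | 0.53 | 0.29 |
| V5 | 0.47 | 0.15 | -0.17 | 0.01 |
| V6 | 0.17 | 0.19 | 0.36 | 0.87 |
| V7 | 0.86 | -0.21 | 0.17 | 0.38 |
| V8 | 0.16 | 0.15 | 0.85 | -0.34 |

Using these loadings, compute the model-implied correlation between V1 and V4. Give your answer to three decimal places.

0.405

r̂ = Σ λ_i·λ_j across factors = (0.06)(0.08) + (0.70)(0.39) + (0.12)(0.53) + (0.22)(0.29)
  = +0.0048 +0.2730 +0.0636 +0.0638 = 0.4052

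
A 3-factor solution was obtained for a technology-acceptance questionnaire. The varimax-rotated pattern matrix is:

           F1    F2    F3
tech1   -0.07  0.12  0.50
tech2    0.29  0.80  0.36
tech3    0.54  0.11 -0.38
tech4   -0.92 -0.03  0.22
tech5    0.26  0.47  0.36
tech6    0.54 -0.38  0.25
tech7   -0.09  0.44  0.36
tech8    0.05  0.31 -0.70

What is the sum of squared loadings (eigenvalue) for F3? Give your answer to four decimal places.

SS loadings for F3 = 0.50² + 0.36² + (-0.38)² + 0.22² + 0.36² + 0.25² + 0.36² + (-0.70)² = 0.2500 + 0.1296 + 0.1444 + 0.0484 + 0.1296 + 0.0625 + 0.1296 + 0.4900 = 1.3841

1.3841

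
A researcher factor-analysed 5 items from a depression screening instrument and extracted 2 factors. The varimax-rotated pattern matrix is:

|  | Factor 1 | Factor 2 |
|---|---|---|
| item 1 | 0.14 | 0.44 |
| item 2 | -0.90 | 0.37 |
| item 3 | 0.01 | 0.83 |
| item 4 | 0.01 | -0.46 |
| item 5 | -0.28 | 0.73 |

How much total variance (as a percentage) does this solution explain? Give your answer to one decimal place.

Communalities: 0.2132, 0.9469, 0.6890, 0.2117, 0.6113; Σh² = 2.6721.
Total variance with 5 standardized items is 5, so the solution explains 2.6721/5 = 0.5344 = 53.44%.

53.4%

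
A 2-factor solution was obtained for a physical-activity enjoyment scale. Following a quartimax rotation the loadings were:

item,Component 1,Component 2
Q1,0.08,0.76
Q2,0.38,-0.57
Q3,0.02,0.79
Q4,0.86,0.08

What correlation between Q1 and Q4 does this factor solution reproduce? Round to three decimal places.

0.130

r̂ = Σ λ_i·λ_j across factors = (0.08)(0.86) + (0.76)(0.08)
  = +0.0688 +0.0608 = 0.1296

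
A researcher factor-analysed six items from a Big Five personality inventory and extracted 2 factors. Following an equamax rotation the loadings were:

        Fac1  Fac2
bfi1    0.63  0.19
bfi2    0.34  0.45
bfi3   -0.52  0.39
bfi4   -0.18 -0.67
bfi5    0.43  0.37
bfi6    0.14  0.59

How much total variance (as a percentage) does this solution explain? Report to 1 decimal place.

SS loadings by factor: 1.0198, 1.3246; total = 2.3444.
Total variance with 6 standardized items is 6, so the solution explains 2.3444/6 = 0.3907 = 39.07%.

39.1%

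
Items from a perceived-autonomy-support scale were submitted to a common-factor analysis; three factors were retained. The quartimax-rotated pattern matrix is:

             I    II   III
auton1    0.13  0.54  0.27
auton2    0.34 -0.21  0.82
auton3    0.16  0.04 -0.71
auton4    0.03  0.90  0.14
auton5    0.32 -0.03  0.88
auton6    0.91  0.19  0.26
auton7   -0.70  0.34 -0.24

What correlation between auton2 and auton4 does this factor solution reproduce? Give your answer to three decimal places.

r̂ = Σ λ_i·λ_j across factors = (0.34)(0.03) + (-0.21)(0.90) + (0.82)(0.14)
  = +0.0102 -0.1890 +0.1148 = -0.0640

-0.064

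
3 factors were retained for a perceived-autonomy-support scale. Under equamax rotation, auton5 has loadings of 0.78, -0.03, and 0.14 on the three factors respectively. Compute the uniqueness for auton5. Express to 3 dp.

h² = 0.78² + (-0.03)² + 0.14² = 0.6084 + 0.0009 + 0.0196 = 0.6289
Uniqueness u² = 1 − h² = 1 − 0.6289 = 0.3711

0.371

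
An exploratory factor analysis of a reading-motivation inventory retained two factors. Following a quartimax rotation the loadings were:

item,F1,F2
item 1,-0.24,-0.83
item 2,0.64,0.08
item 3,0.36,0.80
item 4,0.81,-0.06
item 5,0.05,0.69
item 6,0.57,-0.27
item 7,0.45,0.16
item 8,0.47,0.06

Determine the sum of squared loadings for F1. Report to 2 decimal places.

2.00

SS loadings for F1 = (-0.24)² + 0.64² + 0.36² + 0.81² + 0.05² + 0.57² + 0.45² + 0.47² = 0.0576 + 0.4096 + 0.1296 + 0.6561 + 0.0025 + 0.3249 + 0.2025 + 0.2209 = 2.0037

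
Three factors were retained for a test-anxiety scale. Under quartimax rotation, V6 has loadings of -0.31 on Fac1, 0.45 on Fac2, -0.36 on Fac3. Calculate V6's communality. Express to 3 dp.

0.428

h² = (-0.31)² + 0.45² + (-0.36)² = 0.0961 + 0.2025 + 0.1296 = 0.4282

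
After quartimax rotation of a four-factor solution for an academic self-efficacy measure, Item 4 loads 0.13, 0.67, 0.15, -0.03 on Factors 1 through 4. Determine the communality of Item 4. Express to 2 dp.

0.49

h² = 0.13² + 0.67² + 0.15² + (-0.03)² = 0.0169 + 0.4489 + 0.0225 + 0.0009 = 0.4892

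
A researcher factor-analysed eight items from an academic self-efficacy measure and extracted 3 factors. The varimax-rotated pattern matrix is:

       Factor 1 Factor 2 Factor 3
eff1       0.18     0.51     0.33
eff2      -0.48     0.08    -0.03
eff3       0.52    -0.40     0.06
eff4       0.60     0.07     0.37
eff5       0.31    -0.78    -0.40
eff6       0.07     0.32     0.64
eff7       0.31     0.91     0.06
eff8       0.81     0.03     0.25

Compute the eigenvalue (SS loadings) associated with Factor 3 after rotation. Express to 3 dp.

SS loadings for Factor 3 = 0.33² + (-0.03)² + 0.06² + 0.37² + (-0.40)² + 0.64² + 0.06² + 0.25² = 0.1089 + 0.0009 + 0.0036 + 0.1369 + 0.1600 + 0.4096 + 0.0036 + 0.0625 = 0.8860

0.886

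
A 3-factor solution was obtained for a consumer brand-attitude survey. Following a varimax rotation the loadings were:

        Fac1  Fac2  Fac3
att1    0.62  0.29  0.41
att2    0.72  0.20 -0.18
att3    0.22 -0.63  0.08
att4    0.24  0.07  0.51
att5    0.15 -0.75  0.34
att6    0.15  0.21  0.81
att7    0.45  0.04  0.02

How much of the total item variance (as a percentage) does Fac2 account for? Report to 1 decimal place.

16.2%

SS loadings for Fac2 = 0.29² + 0.20² + (-0.63)² + 0.07² + (-0.75)² + 0.21² + 0.04² = 1.1341
With 7 standardized items, total variance = 7. Proportion = 1.1341/7 = 0.1620 → 16.20%.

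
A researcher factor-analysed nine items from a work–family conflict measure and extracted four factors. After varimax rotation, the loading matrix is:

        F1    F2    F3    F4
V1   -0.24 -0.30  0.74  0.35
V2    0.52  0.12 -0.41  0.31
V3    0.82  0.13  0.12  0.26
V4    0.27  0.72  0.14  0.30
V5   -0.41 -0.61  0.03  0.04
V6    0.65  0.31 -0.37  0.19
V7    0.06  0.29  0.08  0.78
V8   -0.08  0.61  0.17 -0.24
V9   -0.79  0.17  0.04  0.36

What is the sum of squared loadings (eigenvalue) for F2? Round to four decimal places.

SS loadings for F2 = (-0.30)² + 0.12² + 0.13² + 0.72² + (-0.61)² + 0.31² + 0.29² + 0.61² + 0.17² = 0.0900 + 0.0144 + 0.0169 + 0.5184 + 0.3721 + 0.0961 + 0.0841 + 0.3721 + 0.0289 = 1.5930

1.5930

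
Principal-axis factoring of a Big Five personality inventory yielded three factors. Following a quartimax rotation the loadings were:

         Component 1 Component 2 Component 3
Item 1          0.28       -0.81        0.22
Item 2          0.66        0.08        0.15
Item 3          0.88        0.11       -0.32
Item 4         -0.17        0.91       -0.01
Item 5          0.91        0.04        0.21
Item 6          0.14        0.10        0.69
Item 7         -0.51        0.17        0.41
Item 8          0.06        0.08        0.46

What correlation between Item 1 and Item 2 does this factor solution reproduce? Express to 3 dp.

r̂ = Σ λ_i·λ_j across factors = (0.28)(0.66) + (-0.81)(0.08) + (0.22)(0.15)
  = +0.1848 -0.0648 +0.0330 = 0.1530

0.153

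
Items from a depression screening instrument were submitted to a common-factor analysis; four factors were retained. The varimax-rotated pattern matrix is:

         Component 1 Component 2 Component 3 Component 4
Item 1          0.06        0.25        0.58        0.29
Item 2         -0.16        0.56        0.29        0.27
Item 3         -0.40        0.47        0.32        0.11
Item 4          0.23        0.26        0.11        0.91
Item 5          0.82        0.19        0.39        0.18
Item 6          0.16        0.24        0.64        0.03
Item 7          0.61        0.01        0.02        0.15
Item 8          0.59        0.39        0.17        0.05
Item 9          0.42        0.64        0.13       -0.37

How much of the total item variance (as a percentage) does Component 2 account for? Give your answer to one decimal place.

SS loadings for Component 2 = 0.25² + 0.56² + 0.47² + 0.26² + 0.19² + 0.24² + 0.01² + 0.39² + 0.64² = 1.3201
With 9 standardized items, total variance = 9. Proportion = 1.3201/9 = 0.1467 → 14.67%.

14.7%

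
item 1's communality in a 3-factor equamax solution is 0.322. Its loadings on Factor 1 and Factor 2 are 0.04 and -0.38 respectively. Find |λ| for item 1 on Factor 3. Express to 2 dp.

0.42

Under orthogonal rotation h² = Σλ², so λ_Factor 3² = h² − (0.1460) = 0.322 − 0.1460 = 0.1760.
|λ| = √0.1760 = 0.4195.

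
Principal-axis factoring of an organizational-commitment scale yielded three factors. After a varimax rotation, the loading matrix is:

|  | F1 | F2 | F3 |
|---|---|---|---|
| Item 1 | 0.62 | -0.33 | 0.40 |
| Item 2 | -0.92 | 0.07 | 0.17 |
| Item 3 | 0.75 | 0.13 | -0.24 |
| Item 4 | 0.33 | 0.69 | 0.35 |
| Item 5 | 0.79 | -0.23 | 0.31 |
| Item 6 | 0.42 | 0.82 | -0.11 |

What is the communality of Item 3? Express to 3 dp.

h² = 0.75² + 0.13² + (-0.24)² = 0.5625 + 0.0169 + 0.0576 = 0.6370

0.637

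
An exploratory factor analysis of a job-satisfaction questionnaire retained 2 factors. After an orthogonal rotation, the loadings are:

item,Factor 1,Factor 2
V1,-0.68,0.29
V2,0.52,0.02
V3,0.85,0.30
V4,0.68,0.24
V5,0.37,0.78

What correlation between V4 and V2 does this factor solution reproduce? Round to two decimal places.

0.36

r̂ = Σ λ_i·λ_j across factors = (0.68)(0.52) + (0.24)(0.02)
  = +0.3536 +0.0048 = 0.3584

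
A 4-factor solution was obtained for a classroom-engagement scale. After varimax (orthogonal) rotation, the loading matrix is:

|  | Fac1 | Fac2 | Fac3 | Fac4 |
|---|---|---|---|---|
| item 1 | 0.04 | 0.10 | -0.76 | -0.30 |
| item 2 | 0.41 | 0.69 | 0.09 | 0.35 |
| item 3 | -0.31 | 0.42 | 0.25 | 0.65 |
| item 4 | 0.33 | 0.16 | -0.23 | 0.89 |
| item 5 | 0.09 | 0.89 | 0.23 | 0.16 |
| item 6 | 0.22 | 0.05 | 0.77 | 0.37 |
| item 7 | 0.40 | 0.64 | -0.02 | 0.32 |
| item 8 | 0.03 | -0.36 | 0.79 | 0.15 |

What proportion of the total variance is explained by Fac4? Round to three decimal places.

0.214

SS loadings for Fac4 = (-0.30)² + 0.35² + 0.65² + 0.89² + 0.16² + 0.37² + 0.32² + 0.15² = 1.7145
Proportion of variance = 1.7145 / 8 = 0.2143.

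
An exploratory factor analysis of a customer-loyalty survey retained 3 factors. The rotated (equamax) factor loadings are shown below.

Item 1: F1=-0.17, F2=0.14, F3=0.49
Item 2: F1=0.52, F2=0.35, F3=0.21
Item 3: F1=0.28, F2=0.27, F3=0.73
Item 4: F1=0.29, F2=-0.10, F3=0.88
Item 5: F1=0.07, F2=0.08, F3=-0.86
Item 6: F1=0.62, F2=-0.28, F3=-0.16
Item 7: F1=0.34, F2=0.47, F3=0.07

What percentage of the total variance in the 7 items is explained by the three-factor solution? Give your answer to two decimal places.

55.13%

Communalities: 0.2886, 0.4370, 0.6842, 0.8685, 0.7509, 0.4884, 0.3414; Σh² = 3.8590.
Total variance with 7 standardized items is 7, so the solution explains 3.8590/7 = 0.5513 = 55.13%.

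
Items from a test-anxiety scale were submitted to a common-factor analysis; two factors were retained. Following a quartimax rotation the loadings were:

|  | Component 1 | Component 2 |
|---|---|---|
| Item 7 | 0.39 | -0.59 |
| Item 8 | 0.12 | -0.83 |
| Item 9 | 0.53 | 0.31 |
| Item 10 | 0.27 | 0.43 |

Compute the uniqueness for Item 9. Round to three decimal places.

0.623

h² = 0.53² + 0.31² = 0.2809 + 0.0961 = 0.3770
Uniqueness u² = 1 − h² = 1 − 0.3770 = 0.6230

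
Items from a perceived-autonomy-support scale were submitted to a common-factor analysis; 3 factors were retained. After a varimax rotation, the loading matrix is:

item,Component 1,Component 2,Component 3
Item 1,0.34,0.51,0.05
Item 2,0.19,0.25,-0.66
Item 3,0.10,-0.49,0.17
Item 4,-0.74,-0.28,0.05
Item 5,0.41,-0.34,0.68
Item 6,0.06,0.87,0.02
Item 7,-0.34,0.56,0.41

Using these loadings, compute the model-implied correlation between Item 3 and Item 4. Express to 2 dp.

0.07

r̂ = Σ λ_i·λ_j across factors = (0.10)(-0.74) + (-0.49)(-0.28) + (0.17)(0.05)
  = -0.0740 +0.1372 +0.0085 = 0.0717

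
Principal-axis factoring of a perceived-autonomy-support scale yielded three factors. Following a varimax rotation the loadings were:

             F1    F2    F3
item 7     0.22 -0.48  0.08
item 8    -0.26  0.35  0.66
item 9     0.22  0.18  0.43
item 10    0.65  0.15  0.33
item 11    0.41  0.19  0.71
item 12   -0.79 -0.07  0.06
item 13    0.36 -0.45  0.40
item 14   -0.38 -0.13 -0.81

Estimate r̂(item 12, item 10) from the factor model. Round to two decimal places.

r̂ = Σ λ_i·λ_j across factors = (-0.79)(0.65) + (-0.07)(0.15) + (0.06)(0.33)
  = -0.5135 -0.0105 +0.0198 = -0.5042

-0.50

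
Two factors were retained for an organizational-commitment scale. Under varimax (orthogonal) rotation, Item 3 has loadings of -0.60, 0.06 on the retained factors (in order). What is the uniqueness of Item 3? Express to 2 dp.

h² = (-0.60)² + 0.06² = 0.3600 + 0.0036 = 0.3636
Uniqueness u² = 1 − h² = 1 − 0.3636 = 0.6364

0.64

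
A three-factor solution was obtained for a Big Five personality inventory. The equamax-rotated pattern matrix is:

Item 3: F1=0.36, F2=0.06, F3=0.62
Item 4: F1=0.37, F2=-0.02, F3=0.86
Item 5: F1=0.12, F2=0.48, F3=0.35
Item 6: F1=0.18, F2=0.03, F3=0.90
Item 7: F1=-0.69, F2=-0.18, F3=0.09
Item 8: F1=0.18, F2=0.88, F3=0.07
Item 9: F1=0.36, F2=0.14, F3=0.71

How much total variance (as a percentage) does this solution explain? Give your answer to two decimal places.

SS loadings by factor: 0.9514, 1.0617, 2.5736; total = 4.5867.
Total variance with 7 standardized items is 7, so the solution explains 4.5867/7 = 0.6552 = 65.52%.

65.52%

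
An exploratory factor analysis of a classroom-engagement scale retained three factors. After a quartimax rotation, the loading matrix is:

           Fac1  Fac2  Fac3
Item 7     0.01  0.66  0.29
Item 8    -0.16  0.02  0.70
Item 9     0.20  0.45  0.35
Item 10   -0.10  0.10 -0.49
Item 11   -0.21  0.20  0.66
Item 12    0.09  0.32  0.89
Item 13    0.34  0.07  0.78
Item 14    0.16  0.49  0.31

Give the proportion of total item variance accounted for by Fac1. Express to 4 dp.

0.0336

SS loadings for Fac1 = 0.01² + (-0.16)² + 0.20² + (-0.10)² + (-0.21)² + 0.09² + 0.34² + 0.16² = 0.2691
Proportion of variance = 0.2691 / 8 = 0.0336.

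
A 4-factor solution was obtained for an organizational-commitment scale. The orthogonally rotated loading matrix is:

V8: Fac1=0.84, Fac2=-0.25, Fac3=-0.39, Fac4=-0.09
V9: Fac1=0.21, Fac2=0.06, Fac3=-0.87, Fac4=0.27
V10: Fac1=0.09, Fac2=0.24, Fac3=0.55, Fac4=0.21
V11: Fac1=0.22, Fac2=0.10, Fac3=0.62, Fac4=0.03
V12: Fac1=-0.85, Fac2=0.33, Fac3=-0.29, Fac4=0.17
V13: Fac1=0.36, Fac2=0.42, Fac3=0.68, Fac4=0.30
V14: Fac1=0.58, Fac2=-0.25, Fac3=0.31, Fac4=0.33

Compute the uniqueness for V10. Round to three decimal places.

h² = 0.09² + 0.24² + 0.55² + 0.21² = 0.0081 + 0.0576 + 0.3025 + 0.0441 = 0.4123
Uniqueness u² = 1 − h² = 1 − 0.4123 = 0.5877

0.588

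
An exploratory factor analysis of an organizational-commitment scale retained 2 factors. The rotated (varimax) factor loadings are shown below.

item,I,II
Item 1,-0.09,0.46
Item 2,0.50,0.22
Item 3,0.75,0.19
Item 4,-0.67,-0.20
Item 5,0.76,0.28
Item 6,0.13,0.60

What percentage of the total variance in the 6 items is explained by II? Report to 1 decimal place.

12.9%

SS loadings for II = 0.46² + 0.22² + 0.19² + (-0.20)² + 0.28² + 0.60² = 0.7745
With 6 standardized items, total variance = 6. Proportion = 0.7745/6 = 0.1291 → 12.91%.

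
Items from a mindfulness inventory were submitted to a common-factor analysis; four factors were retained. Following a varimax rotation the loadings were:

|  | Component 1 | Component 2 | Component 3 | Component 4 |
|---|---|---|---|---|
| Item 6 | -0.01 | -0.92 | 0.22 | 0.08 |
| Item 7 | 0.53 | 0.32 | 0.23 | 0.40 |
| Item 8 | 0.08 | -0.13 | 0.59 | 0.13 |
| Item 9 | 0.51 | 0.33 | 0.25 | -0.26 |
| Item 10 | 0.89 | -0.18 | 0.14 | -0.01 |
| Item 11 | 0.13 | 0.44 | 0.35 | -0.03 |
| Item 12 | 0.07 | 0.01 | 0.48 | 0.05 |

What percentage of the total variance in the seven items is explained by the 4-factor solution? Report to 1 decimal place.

SS loadings by factor: 1.3614, 1.3007, 0.8844, 0.2544; total = 3.8009.
Total variance with 7 standardized items is 7, so the solution explains 3.8009/7 = 0.5430 = 54.30%.

54.3%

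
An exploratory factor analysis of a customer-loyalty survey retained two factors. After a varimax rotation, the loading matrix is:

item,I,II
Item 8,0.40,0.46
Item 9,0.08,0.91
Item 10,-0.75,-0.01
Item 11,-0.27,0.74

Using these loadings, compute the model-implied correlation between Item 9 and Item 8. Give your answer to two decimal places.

r̂ = Σ λ_i·λ_j across factors = (0.08)(0.40) + (0.91)(0.46)
  = +0.0320 +0.4186 = 0.4506

0.45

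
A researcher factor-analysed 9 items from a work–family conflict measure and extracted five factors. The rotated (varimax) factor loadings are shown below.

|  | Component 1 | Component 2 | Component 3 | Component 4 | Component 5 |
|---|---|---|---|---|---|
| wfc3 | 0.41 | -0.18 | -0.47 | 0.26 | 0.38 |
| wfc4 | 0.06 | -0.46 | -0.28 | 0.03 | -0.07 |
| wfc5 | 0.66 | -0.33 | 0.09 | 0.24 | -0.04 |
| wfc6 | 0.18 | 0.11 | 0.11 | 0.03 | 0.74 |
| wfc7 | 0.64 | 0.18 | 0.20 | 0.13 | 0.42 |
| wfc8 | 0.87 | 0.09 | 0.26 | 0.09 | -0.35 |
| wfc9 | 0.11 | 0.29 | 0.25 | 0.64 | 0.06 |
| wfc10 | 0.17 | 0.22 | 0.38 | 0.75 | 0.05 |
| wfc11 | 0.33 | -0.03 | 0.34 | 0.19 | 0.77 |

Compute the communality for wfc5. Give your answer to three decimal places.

0.612

h² = 0.66² + (-0.33)² + 0.09² + 0.24² + (-0.04)² = 0.4356 + 0.1089 + 0.0081 + 0.0576 + 0.0016 = 0.6118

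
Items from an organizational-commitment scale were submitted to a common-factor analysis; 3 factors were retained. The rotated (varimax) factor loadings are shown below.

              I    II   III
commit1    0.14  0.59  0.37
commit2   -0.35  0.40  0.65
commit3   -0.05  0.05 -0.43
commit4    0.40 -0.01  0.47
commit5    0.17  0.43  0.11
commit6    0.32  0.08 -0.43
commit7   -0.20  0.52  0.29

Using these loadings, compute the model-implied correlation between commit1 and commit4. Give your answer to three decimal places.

r̂ = Σ λ_i·λ_j across factors = (0.14)(0.40) + (0.59)(-0.01) + (0.37)(0.47)
  = +0.0560 -0.0059 +0.1739 = 0.2240

0.224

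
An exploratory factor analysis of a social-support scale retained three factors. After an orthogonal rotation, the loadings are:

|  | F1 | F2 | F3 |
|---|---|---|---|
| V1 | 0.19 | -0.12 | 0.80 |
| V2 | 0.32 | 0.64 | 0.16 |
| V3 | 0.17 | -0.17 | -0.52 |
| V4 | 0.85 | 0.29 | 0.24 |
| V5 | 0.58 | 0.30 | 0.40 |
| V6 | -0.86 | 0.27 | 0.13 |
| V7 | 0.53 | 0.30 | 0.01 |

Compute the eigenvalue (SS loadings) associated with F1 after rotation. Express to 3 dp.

SS loadings for F1 = 0.19² + 0.32² + 0.17² + 0.85² + 0.58² + (-0.86)² + 0.53² = 0.0361 + 0.1024 + 0.0289 + 0.7225 + 0.3364 + 0.7396 + 0.2809 = 2.2468

2.247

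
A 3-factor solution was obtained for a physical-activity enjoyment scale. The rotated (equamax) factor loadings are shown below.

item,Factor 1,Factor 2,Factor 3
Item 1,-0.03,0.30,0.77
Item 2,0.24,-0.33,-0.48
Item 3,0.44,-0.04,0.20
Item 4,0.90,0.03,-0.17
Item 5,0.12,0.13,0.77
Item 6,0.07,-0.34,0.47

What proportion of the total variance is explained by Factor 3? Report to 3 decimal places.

0.284

SS loadings for Factor 3 = 0.77² + (-0.48)² + 0.20² + (-0.17)² + 0.77² + 0.47² = 1.7060
Proportion of variance = 1.7060 / 6 = 0.2843.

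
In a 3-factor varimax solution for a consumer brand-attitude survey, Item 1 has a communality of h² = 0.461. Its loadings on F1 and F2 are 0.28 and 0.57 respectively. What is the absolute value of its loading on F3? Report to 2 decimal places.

0.24

Under orthogonal rotation h² = Σλ², so λ_F3² = h² − (0.4033) = 0.461 − 0.4033 = 0.0577.
|λ| = √0.0577 = 0.2402.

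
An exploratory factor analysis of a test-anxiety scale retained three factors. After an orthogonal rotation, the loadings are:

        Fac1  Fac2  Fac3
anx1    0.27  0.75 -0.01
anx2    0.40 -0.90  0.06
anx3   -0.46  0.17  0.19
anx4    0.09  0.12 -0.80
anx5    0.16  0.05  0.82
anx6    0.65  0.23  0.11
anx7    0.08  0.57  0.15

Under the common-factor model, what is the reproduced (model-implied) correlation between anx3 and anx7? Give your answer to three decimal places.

r̂ = Σ λ_i·λ_j across factors = (-0.46)(0.08) + (0.17)(0.57) + (0.19)(0.15)
  = -0.0368 +0.0969 +0.0285 = 0.0886

0.089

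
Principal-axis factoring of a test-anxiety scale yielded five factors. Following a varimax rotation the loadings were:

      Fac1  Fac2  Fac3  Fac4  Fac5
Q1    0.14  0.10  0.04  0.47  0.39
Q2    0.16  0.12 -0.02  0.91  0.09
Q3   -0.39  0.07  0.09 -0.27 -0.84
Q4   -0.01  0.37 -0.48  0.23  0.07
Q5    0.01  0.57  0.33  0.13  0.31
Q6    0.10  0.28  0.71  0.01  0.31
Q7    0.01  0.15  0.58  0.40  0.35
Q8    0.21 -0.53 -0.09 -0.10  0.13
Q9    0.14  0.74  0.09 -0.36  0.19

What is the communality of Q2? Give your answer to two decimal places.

0.88

h² = 0.16² + 0.12² + (-0.02)² + 0.91² + 0.09² = 0.0256 + 0.0144 + 0.0004 + 0.8281 + 0.0081 = 0.8766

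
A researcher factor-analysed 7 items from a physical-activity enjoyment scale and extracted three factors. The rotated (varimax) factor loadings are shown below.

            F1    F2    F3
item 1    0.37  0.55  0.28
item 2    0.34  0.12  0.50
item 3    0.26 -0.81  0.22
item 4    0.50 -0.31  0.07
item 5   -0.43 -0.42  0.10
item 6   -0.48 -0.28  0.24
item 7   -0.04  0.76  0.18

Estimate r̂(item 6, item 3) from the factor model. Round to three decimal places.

r̂ = Σ λ_i·λ_j across factors = (-0.48)(0.26) + (-0.28)(-0.81) + (0.24)(0.22)
  = -0.1248 +0.2268 +0.0528 = 0.1548

0.155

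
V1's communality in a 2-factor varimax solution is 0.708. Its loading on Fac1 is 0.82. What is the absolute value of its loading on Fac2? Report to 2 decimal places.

Under orthogonal rotation h² = Σλ², so λ_Fac2² = h² − (0.6724) = 0.708 − 0.6724 = 0.0356.
|λ| = √0.0356 = 0.1887.

0.19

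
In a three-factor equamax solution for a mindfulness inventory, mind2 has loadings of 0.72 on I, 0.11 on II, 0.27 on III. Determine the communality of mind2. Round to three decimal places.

0.603

h² = 0.72² + 0.11² + 0.27² = 0.5184 + 0.0121 + 0.0729 = 0.6034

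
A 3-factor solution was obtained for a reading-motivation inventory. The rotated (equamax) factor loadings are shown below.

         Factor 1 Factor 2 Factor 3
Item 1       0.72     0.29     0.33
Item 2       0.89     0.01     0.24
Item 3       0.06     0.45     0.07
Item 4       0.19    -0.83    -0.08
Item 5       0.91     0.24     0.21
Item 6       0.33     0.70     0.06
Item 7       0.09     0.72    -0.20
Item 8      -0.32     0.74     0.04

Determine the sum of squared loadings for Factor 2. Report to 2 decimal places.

SS loadings for Factor 2 = 0.29² + 0.01² + 0.45² + (-0.83)² + 0.24² + 0.70² + 0.72² + 0.74² = 0.0841 + 0.0001 + 0.2025 + 0.6889 + 0.0576 + 0.4900 + 0.5184 + 0.5476 = 2.5892

2.59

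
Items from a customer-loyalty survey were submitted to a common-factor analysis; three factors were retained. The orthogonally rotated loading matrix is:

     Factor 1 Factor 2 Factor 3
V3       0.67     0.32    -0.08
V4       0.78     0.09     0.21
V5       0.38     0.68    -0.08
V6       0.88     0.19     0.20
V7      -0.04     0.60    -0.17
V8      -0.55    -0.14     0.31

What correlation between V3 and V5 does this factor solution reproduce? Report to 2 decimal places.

r̂ = Σ λ_i·λ_j across factors = (0.67)(0.38) + (0.32)(0.68) + (-0.08)(-0.08)
  = +0.2546 +0.2176 +0.0064 = 0.4786

0.48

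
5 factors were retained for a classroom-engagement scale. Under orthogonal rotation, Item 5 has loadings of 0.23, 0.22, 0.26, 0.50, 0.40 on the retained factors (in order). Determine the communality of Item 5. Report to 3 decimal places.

0.579

h² = 0.23² + 0.22² + 0.26² + 0.50² + 0.40² = 0.0529 + 0.0484 + 0.0676 + 0.2500 + 0.1600 = 0.5789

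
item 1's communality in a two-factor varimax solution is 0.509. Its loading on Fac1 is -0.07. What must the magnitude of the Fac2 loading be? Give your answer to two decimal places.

0.71

Under orthogonal rotation h² = Σλ², so λ_Fac2² = h² − (0.0049) = 0.509 − 0.0049 = 0.5041.
|λ| = √0.5041 = 0.7100.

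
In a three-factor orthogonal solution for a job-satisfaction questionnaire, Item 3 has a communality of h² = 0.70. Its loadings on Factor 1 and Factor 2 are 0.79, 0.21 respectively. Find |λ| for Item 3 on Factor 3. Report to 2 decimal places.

0.18

Under orthogonal rotation h² = Σλ², so λ_Factor 3² = h² − (0.6682) = 0.70 − 0.6682 = 0.0318.
|λ| = √0.0318 = 0.1783.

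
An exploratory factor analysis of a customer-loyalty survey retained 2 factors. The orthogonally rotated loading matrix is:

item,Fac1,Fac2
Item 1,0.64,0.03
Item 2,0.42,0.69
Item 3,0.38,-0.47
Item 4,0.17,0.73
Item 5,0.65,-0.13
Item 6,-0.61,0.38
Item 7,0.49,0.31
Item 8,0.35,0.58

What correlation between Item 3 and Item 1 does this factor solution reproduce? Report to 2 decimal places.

0.23

r̂ = Σ λ_i·λ_j across factors = (0.38)(0.64) + (-0.47)(0.03)
  = +0.2432 -0.0141 = 0.2291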